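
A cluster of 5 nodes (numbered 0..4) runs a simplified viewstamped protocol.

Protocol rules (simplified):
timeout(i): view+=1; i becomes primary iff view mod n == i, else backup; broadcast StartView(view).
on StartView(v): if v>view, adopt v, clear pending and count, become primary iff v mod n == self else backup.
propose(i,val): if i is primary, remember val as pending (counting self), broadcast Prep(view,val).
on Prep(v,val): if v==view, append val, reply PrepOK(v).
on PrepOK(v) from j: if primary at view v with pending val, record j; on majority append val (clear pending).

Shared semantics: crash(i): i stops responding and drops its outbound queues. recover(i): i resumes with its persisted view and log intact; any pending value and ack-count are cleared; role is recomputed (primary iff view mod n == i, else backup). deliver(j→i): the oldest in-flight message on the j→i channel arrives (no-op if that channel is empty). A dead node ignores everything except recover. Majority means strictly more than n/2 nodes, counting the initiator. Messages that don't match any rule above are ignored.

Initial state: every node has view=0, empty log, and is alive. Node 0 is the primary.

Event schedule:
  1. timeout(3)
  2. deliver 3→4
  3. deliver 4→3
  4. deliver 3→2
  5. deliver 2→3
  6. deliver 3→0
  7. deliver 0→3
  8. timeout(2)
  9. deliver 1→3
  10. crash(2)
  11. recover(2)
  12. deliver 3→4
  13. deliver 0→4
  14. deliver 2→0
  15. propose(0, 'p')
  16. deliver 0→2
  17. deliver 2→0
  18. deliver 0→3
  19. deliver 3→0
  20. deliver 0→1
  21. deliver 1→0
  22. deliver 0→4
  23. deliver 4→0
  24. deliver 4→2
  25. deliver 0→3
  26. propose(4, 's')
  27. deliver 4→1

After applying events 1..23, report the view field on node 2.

step 1 timeout(3): 3={back,v=1,log=-}
step 2 deliver 3→4: 4={back,v=1,log=-}
step 3 deliver 4→3: —
step 4 deliver 3→2: 2={back,v=1,log=-}
step 5 deliver 2→3: —
step 6 deliver 3→0: 0={back,v=1,log=-}
step 7 deliver 0→3: —
step 8 timeout(2): 2={prim,v=2,log=-}
step 9 deliver 1→3: —
step 10 crash(2): 2={✗prim,v=2,log=-}
step 11 recover(2): 2={prim,v=2,log=-}
step 12 deliver 3→4: —
step 13 deliver 0→4: —
step 14 deliver 2→0: —
step 15 propose(0,'p'): —
step 16 deliver 0→2: —
step 17 deliver 2→0: —
step 18 deliver 0→3: —
step 19 deliver 3→0: —
step 20 deliver 0→1: —
step 21 deliver 1→0: —
step 22 deliver 0→4: —
step 23 deliver 4→0: —

2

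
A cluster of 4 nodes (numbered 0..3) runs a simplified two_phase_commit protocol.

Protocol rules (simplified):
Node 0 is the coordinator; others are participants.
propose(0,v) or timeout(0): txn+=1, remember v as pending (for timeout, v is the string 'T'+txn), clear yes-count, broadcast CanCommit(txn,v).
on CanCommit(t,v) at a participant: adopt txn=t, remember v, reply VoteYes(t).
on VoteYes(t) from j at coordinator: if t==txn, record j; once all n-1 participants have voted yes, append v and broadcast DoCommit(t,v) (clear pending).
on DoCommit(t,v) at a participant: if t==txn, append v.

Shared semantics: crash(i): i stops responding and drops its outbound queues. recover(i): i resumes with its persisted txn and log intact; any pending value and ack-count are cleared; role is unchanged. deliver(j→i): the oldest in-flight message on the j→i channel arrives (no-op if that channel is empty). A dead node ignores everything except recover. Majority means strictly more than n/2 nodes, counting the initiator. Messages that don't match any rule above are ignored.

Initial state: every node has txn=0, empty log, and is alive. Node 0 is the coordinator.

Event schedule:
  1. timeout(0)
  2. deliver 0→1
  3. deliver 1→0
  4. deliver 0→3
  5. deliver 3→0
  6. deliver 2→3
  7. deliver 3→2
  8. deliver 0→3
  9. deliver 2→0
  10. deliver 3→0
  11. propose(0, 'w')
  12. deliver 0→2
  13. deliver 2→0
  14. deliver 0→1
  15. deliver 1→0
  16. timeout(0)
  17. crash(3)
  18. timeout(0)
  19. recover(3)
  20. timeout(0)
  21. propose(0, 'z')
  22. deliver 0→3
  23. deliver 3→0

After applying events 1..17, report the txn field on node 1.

after 1 — timeout(0): n0:coor/t1/[-]
after 2 — deliver 0→1: n1:part/t1/[-]
after 3 — deliver 1→0: ·
after 4 — deliver 0→3: n3:part/t1/[-]
after 5 — deliver 3→0: ·
after 6 — deliver 2→3: ·
after 7 — deliver 3→2: ·
after 8 — deliver 0→3: ·
after 9 — deliver 2→0: ·
after 10 — deliver 3→0: ·
after 11 — propose(0,'w'): n0:coor/t2/[-]
after 12 — deliver 0→2: n2:part/t1/[-]
after 13 — deliver 2→0: ·
after 14 — deliver 0→1: n1:part/t2/[-]
after 15 — deliver 1→0: ·
after 16 — timeout(0): n0:coor/t3/[-]
after 17 — crash(3): n3:✗part/t1/[-]

2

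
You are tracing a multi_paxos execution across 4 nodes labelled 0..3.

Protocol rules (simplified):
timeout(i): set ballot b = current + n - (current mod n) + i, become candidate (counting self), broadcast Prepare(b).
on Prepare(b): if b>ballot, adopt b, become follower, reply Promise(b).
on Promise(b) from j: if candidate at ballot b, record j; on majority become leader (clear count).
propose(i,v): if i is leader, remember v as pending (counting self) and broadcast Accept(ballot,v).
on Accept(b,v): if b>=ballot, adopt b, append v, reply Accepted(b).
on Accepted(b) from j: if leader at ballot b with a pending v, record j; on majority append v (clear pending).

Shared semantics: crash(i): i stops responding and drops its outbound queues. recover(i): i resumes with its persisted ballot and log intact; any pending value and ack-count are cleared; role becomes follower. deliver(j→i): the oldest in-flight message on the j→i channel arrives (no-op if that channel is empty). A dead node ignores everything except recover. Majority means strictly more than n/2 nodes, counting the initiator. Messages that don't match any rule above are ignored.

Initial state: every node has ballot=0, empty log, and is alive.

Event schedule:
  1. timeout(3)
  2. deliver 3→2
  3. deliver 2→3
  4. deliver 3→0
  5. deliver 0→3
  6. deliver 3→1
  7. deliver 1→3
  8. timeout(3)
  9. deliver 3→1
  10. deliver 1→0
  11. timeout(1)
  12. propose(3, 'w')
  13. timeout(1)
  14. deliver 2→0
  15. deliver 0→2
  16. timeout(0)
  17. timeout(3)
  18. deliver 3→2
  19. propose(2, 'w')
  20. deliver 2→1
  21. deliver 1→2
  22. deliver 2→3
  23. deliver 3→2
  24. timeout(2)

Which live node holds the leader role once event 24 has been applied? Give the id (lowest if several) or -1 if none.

1. timeout(3):  <3:cand b7 ->
2. deliver 3→2:  <2:foll b7 ->
3. deliver 2→3:  nop
4. deliver 3→0:  <0:foll b7 ->
5. deliver 0→3:  <3:lead b7 ->
6. deliver 3→1:  <1:foll b7 ->
7. deliver 1→3:  nop
8. timeout(3):  <3:cand b11 ->
9. deliver 3→1:  <1:foll b11 ->
10. deliver 1→0:  nop
11. timeout(1):  <1:cand b13 ->
12. propose(3,'w'):  nop
13. timeout(1):  <1:cand b17 ->
14. deliver 2→0:  nop
15. deliver 0→2:  nop
16. timeout(0):  <0:cand b8 ->
17. timeout(3):  <3:cand b15 ->
18. deliver 3→2:  <2:foll b11 ->
19. propose(2,'w'):  nop
20. deliver 2→1:  nop
21. deliver 1→2:  <2:foll b13 ->
22. deliver 2→3:  nop
23. deliver 3→2:  <2:foll b15 ->
24. timeout(2):  <2:cand b18 ->

-1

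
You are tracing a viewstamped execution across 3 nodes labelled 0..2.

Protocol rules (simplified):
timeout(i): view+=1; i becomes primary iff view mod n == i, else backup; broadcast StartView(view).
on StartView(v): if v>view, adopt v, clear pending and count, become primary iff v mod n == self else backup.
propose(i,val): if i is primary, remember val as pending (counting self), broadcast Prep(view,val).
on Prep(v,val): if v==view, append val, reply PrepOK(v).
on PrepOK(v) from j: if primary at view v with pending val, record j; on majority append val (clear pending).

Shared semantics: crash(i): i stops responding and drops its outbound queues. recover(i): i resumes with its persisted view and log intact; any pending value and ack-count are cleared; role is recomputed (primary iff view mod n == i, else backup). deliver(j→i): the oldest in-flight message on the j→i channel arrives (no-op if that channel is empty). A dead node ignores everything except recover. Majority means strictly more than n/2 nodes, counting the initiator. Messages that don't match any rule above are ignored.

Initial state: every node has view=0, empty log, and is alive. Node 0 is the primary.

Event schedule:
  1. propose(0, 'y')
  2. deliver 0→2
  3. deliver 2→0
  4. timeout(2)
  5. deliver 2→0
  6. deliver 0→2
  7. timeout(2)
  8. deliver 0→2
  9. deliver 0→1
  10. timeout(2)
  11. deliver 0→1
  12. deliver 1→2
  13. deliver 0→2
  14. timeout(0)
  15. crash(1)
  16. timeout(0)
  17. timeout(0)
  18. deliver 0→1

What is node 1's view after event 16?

step 1 propose(0,'y'): —
step 2 deliver 0→2: 2={back,v=0,log=y}
step 3 deliver 2→0: 0={prim,v=0,log=y}
step 4 timeout(2): 2={back,v=1,log=y}
step 5 deliver 2→0: 0={back,v=1,log=y}
step 6 deliver 0→2: —
step 7 timeout(2): 2={prim,v=2,log=y}
step 8 deliver 0→2: —
step 9 deliver 0→1: 1={back,v=0,log=y}
step 10 timeout(2): 2={back,v=3,log=y}
step 11 deliver 0→1: —
step 12 deliver 1→2: —
step 13 deliver 0→2: —
step 14 timeout(0): 0={back,v=2,log=y}
step 15 crash(1): 1={✗back,v=0,log=y}
step 16 timeout(0): 0={prim,v=3,log=y}

0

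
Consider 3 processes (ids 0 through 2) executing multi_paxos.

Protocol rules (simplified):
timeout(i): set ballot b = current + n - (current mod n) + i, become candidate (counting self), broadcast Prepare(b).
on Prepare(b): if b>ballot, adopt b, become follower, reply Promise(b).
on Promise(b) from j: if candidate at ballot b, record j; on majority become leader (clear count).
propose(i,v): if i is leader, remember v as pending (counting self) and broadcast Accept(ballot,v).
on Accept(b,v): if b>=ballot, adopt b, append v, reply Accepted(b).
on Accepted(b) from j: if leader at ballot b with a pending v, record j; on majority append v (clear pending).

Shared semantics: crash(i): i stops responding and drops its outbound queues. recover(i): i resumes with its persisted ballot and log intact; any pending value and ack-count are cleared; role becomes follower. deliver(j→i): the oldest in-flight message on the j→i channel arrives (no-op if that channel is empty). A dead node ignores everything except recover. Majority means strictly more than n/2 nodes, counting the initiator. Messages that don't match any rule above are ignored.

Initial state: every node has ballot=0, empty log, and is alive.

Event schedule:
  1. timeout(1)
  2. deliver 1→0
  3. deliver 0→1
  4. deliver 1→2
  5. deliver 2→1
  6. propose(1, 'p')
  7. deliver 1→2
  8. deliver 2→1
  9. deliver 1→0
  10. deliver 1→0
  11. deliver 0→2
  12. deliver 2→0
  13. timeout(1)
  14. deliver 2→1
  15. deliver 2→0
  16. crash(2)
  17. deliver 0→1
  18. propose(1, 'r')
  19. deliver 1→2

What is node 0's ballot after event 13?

4

step 1 timeout(1): 1={cand,b=4,log=-}
step 2 deliver 1→0: 0={foll,b=4,log=-}
step 3 deliver 0→1: 1={lead,b=4,log=-}
step 4 deliver 1→2: 2={foll,b=4,log=-}
step 5 deliver 2→1: —
step 6 propose(1,'p'): —
step 7 deliver 1→2: 2={foll,b=4,log=p}
step 8 deliver 2→1: 1={lead,b=4,log=p}
step 9 deliver 1→0: 0={foll,b=4,log=p}
step 10 deliver 1→0: —
step 11 deliver 0→2: —
step 12 deliver 2→0: —
step 13 timeout(1): 1={cand,b=7,log=p}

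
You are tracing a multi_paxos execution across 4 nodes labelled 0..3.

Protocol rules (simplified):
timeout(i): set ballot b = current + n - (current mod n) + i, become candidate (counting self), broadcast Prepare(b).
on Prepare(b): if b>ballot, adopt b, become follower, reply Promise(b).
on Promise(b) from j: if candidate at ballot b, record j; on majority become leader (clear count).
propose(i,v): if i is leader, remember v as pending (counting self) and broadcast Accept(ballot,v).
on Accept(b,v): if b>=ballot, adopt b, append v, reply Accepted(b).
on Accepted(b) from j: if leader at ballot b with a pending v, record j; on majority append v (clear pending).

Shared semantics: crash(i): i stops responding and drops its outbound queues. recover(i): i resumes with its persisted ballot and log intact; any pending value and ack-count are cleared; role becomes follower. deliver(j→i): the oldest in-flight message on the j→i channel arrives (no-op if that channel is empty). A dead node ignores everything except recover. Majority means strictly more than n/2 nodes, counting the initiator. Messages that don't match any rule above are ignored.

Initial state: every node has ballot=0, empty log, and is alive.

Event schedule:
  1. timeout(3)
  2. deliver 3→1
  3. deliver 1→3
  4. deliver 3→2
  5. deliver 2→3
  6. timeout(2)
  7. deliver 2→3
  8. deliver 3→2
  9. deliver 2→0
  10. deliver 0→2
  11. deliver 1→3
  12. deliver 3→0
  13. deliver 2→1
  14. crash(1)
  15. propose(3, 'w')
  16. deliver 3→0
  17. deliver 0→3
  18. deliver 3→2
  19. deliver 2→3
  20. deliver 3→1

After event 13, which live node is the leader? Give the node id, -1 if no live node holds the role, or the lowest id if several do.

[1] timeout(3) → N3(cand b7 [-])
[2] deliver 3→1 → N1(foll b7 [-])
[3] deliver 1→3 → ∅
[4] deliver 3→2 → N2(foll b7 [-])
[5] deliver 2→3 → N3(lead b7 [-])
[6] timeout(2) → N2(cand b10 [-])
[7] deliver 2→3 → N3(foll b10 [-])
[8] deliver 3→2 → ∅
[9] deliver 2→0 → N0(foll b10 [-])
[10] deliver 0→2 → N2(lead b10 [-])
[11] deliver 1→3 → ∅
[12] deliver 3→0 → ∅
[13] deliver 2→1 → N1(foll b10 [-])

2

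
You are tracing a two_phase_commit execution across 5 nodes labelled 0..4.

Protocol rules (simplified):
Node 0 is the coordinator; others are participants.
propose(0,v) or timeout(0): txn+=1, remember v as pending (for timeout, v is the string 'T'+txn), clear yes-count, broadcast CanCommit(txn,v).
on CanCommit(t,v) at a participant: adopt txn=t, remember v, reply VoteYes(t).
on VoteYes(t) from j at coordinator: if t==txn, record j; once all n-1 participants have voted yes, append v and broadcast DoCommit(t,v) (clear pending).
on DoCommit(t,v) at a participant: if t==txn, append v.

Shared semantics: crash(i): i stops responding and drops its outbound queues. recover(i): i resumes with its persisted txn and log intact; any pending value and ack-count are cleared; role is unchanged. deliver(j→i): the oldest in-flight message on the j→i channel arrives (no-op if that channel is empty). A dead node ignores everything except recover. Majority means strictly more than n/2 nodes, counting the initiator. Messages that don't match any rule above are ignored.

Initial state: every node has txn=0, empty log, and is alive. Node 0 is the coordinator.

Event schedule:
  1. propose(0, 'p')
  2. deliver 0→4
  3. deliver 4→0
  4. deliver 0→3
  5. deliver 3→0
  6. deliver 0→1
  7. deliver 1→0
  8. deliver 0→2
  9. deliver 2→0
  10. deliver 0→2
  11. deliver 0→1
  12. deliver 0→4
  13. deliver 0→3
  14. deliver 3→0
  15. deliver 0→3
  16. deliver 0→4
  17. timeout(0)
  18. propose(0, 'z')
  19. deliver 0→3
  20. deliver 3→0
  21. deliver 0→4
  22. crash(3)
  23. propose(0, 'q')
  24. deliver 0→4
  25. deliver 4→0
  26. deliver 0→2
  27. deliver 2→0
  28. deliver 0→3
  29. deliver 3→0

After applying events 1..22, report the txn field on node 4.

2

after 1 — propose(0,'p'): n0:coor/t1/[-]
after 2 — deliver 0→4: n4:part/t1/[-]
after 3 — deliver 4→0: ·
after 4 — deliver 0→3: n3:part/t1/[-]
after 5 — deliver 3→0: ·
after 6 — deliver 0→1: n1:part/t1/[-]
after 7 — deliver 1→0: ·
after 8 — deliver 0→2: n2:part/t1/[-]
after 9 — deliver 2→0: n0:coor/t1/[p]
after 10 — deliver 0→2: n2:part/t1/[p]
after 11 — deliver 0→1: n1:part/t1/[p]
after 12 — deliver 0→4: n4:part/t1/[p]
after 13 — deliver 0→3: n3:part/t1/[p]
after 14 — deliver 3→0: ·
after 15 — deliver 0→3: ·
after 16 — deliver 0→4: ·
after 17 — timeout(0): n0:coor/t2/[p]
after 18 — propose(0,'z'): n0:coor/t3/[p]
after 19 — deliver 0→3: n3:part/t2/[p]
after 20 — deliver 3→0: ·
after 21 — deliver 0→4: n4:part/t2/[p]
after 22 — crash(3): n3:✗part/t2/[p]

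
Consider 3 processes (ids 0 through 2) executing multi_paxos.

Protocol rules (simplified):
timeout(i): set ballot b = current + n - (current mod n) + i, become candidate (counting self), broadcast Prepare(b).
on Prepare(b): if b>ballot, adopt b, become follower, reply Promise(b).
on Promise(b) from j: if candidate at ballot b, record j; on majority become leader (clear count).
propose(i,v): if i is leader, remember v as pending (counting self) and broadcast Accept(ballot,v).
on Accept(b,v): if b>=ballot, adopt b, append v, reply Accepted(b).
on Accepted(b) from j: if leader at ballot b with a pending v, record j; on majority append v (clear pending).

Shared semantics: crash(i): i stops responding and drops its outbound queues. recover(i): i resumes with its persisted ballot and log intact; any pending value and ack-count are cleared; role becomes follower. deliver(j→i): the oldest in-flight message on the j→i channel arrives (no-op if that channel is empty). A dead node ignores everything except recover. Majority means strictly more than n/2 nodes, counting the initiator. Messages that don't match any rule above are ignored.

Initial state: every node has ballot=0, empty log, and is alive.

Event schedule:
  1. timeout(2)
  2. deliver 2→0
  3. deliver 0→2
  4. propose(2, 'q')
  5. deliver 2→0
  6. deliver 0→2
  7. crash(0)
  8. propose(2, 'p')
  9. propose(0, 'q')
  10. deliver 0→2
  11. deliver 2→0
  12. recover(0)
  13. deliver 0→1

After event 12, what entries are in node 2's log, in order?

[1] timeout(2) → N2(cand b5 [-])
[2] deliver 2→0 → N0(foll b5 [-])
[3] deliver 0→2 → N2(lead b5 [-])
[4] propose(2,'q') → ∅
[5] deliver 2→0 → N0(foll b5 [q])
[6] deliver 0→2 → N2(lead b5 [q])
[7] crash(0) → N0(✗foll b5 [q])
[8] propose(2,'p') → ∅
[9] propose(0,'q') → ∅
[10] deliver 0→2 → ∅
[11] deliver 2→0 → ∅
[12] recover(0) → N0(foll b5 [q])

q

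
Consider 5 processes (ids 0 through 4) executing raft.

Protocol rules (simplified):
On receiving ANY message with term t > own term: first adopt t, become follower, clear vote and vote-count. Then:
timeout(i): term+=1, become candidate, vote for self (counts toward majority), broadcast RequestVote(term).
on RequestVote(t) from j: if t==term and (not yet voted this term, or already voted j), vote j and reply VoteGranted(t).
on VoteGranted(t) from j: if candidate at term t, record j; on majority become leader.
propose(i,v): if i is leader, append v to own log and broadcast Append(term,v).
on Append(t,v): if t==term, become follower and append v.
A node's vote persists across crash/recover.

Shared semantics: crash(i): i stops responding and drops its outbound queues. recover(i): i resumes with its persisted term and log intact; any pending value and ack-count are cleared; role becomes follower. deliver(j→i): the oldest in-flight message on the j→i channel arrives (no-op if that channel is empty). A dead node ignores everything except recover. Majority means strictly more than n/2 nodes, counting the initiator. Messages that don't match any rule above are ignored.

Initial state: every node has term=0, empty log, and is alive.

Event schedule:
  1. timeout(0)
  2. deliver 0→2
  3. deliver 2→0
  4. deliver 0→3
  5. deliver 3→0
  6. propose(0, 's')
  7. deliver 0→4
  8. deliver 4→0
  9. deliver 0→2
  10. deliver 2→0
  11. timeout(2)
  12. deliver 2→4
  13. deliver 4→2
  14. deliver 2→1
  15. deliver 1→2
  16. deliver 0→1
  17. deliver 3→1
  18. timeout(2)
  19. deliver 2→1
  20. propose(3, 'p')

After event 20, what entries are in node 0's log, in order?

[1] timeout(0) → N0(cand t1 [-])
[2] deliver 0→2 → N2(foll t1 [-])
[3] deliver 2→0 → ∅
[4] deliver 0→3 → N3(foll t1 [-])
[5] deliver 3→0 → N0(lead t1 [-])
[6] propose(0,'s') → N0(lead t1 [s])
[7] deliver 0→4 → N4(foll t1 [-])
[8] deliver 4→0 → ∅
[9] deliver 0→2 → N2(foll t1 [s])
[10] deliver 2→0 → ∅
[11] timeout(2) → N2(cand t2 [s])
[12] deliver 2→4 → N4(foll t2 [-])
[13] deliver 4→2 → ∅
[14] deliver 2→1 → N1(foll t2 [-])
[15] deliver 1→2 → N2(lead t2 [s])
[16] deliver 0→1 → ∅
[17] deliver 3→1 → ∅
[18] timeout(2) → N2(cand t3 [s])
[19] deliver 2→1 → N1(foll t3 [-])
[20] propose(3,'p') → ∅

s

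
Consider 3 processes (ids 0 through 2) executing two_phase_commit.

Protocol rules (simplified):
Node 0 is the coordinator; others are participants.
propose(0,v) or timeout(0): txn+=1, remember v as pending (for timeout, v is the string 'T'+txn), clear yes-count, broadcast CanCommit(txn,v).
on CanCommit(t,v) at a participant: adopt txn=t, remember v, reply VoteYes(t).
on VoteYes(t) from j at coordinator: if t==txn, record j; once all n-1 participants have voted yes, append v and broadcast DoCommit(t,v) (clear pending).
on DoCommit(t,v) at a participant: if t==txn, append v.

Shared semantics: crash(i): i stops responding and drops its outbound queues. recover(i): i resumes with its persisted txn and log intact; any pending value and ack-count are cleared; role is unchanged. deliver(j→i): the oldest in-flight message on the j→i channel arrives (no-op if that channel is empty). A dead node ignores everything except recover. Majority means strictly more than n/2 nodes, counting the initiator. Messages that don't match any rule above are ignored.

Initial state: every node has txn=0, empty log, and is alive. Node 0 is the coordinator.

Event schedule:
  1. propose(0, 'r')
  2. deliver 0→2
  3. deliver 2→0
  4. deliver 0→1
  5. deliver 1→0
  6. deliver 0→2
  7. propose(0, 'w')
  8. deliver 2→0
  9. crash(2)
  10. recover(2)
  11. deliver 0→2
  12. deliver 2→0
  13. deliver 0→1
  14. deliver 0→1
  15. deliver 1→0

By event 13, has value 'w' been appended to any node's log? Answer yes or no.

after 1 — propose(0,'r'): n0:coor/t1/[-]
after 2 — deliver 0→2: n2:part/t1/[-]
after 3 — deliver 2→0: ·
after 4 — deliver 0→1: n1:part/t1/[-]
after 5 — deliver 1→0: n0:coor/t1/[r]
after 6 — deliver 0→2: n2:part/t1/[r]
after 7 — propose(0,'w'): n0:coor/t2/[r]
after 8 — deliver 2→0: ·
after 9 — crash(2): n2:✗part/t1/[r]
after 10 — recover(2): n2:part/t1/[r]
after 11 — deliver 0→2: n2:part/t2/[r]
after 12 — deliver 2→0: ·
after 13 — deliver 0→1: n1:part/t1/[r]

no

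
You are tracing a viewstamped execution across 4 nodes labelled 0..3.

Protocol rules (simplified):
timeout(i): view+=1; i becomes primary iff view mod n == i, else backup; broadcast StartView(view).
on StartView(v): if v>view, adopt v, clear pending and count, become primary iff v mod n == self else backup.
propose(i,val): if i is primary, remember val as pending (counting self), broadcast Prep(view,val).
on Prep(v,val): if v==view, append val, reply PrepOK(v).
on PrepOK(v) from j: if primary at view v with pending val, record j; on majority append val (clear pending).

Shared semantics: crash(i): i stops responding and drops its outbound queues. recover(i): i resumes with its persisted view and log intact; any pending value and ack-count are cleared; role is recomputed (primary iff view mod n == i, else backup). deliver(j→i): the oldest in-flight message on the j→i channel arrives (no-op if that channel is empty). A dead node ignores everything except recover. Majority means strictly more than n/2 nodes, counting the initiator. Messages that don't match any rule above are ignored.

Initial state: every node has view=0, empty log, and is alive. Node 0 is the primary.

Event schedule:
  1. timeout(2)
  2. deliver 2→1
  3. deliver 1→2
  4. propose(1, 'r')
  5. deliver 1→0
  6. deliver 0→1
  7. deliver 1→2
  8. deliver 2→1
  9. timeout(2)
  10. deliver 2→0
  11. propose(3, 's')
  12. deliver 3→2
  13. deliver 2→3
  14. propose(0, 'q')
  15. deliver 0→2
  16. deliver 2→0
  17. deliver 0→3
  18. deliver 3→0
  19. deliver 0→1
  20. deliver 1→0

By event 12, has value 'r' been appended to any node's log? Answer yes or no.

e1 timeout(2): 2[back,v=1,-]
e2 deliver 2→1: 1[prim,v=1,-]
e3 deliver 1→2: ·
e4 propose(1,'r'): ·
e5 deliver 1→0: ·
e6 deliver 0→1: ·
e7 deliver 1→2: 2[back,v=1,r]
e8 deliver 2→1: ·
e9 timeout(2): 2[prim,v=2,r]
e10 deliver 2→0: 0[back,v=1,-]
e11 propose(3,'s'): ·
e12 deliver 3→2: ·

yes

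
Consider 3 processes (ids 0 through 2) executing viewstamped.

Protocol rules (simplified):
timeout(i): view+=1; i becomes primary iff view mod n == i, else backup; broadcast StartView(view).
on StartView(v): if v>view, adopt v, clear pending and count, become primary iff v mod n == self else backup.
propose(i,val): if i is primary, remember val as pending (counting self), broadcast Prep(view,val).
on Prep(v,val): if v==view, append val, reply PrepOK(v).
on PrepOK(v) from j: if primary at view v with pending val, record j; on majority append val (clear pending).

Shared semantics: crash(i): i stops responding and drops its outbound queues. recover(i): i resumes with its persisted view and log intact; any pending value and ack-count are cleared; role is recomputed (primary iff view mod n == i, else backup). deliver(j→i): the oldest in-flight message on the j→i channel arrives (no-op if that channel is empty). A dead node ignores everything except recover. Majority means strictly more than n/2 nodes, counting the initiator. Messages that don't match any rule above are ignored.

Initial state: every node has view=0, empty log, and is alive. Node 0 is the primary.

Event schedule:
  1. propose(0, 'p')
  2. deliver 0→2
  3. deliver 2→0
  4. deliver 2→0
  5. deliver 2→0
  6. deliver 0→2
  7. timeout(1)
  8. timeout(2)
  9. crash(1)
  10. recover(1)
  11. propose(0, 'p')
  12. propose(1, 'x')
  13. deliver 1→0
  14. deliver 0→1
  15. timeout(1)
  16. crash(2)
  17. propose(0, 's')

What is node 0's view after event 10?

0

1. propose(0,'p'):  nop
2. deliver 0→2:  <2:back v0 p>
3. deliver 2→0:  <0:prim v0 p>
4. deliver 2→0:  nop
5. deliver 2→0:  nop
6. deliver 0→2:  nop
7. timeout(1):  <1:prim v1 ->
8. timeout(2):  <2:back v1 p>
9. crash(1):  <1:✗prim v1 ->
10. recover(1):  <1:prim v1 ->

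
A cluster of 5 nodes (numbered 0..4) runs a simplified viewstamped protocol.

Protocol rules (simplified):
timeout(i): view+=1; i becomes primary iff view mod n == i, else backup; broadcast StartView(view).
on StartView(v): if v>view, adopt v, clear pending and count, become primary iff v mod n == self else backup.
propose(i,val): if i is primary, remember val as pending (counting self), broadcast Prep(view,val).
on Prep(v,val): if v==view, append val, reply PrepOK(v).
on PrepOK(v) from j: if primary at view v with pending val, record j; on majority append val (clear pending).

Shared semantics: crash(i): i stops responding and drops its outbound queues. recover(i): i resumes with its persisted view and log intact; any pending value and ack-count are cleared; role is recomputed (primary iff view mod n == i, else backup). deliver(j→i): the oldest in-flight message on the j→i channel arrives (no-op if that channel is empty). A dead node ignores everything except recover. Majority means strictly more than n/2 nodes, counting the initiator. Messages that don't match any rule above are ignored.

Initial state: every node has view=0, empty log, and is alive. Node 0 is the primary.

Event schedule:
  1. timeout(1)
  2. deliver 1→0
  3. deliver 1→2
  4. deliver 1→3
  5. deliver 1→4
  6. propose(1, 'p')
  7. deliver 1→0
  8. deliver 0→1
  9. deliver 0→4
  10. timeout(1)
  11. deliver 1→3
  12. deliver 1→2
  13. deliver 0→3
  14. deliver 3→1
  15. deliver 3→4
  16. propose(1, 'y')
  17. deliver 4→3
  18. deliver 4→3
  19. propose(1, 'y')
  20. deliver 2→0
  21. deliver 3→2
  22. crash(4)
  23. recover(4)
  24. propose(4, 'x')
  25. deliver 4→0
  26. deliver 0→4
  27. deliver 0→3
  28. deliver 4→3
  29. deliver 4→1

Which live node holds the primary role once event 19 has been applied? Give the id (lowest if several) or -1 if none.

1. timeout(1):  <1:prim v1 ->
2. deliver 1→0:  <0:back v1 ->
3. deliver 1→2:  <2:back v1 ->
4. deliver 1→3:  <3:back v1 ->
5. deliver 1→4:  <4:back v1 ->
6. propose(1,'p'):  nop
7. deliver 1→0:  <0:back v1 p>
8. deliver 0→1:  nop
9. deliver 0→4:  nop
10. timeout(1):  <1:back v2 ->
11. deliver 1→3:  <3:back v1 p>
12. deliver 1→2:  <2:back v1 p>
13. deliver 0→3:  nop
14. deliver 3→1:  nop
15. deliver 3→4:  nop
16. propose(1,'y'):  nop
17. deliver 4→3:  nop
18. deliver 4→3:  nop
19. propose(1,'y'):  nop

-1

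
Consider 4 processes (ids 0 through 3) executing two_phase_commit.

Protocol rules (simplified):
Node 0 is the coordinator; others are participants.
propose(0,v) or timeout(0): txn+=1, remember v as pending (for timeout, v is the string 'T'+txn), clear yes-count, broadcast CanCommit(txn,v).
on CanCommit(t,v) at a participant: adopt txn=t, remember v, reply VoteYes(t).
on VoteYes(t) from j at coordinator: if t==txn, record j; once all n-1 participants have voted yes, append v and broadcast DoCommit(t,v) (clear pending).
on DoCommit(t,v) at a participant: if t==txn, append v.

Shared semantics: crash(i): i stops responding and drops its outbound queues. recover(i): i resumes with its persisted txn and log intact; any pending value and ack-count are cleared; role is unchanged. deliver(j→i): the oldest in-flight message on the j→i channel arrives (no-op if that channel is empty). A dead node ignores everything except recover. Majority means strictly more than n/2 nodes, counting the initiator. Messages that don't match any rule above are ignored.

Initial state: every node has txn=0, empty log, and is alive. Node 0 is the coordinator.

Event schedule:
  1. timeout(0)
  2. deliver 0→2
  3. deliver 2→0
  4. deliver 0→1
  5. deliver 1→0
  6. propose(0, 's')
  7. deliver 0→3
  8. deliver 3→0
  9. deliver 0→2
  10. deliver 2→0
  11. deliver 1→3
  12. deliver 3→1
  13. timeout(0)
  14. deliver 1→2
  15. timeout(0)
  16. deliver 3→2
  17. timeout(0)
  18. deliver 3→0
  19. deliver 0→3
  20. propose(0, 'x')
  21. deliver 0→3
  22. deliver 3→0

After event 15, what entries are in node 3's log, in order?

step 1 timeout(0): 0={coor,t=1,log=-}
step 2 deliver 0→2: 2={part,t=1,log=-}
step 3 deliver 2→0: —
step 4 deliver 0→1: 1={part,t=1,log=-}
step 5 deliver 1→0: —
step 6 propose(0,'s'): 0={coor,t=2,log=-}
step 7 deliver 0→3: 3={part,t=1,log=-}
step 8 deliver 3→0: —
step 9 deliver 0→2: 2={part,t=2,log=-}
step 10 deliver 2→0: —
step 11 deliver 1→3: —
step 12 deliver 3→1: —
step 13 timeout(0): 0={coor,t=3,log=-}
step 14 deliver 1→2: —
step 15 timeout(0): 0={coor,t=4,log=-}

empty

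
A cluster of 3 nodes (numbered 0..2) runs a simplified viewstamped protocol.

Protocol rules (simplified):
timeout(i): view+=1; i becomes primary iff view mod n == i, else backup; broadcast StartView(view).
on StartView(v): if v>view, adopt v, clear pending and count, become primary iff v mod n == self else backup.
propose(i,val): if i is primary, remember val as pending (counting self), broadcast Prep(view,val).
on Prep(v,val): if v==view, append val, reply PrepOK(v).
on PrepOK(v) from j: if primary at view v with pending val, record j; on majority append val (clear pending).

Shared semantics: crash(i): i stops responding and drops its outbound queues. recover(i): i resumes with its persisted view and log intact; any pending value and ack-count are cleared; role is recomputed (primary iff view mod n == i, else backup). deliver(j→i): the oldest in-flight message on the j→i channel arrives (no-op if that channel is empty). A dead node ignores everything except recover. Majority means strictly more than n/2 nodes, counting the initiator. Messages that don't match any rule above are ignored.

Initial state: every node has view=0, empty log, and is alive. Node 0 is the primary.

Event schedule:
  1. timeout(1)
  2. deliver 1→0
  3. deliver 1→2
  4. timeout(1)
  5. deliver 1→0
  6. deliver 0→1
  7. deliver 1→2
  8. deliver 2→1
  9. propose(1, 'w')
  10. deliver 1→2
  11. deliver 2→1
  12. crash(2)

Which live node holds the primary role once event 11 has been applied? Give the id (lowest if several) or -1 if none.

2

[1] timeout(1) → N1(prim v1 [-])
[2] deliver 1→0 → N0(back v1 [-])
[3] deliver 1→2 → N2(back v1 [-])
[4] timeout(1) → N1(back v2 [-])
[5] deliver 1→0 → N0(back v2 [-])
[6] deliver 0→1 → ∅
[7] deliver 1→2 → N2(prim v2 [-])
[8] deliver 2→1 → ∅
[9] propose(1,'w') → ∅
[10] deliver 1→2 → ∅
[11] deliver 2→1 → ∅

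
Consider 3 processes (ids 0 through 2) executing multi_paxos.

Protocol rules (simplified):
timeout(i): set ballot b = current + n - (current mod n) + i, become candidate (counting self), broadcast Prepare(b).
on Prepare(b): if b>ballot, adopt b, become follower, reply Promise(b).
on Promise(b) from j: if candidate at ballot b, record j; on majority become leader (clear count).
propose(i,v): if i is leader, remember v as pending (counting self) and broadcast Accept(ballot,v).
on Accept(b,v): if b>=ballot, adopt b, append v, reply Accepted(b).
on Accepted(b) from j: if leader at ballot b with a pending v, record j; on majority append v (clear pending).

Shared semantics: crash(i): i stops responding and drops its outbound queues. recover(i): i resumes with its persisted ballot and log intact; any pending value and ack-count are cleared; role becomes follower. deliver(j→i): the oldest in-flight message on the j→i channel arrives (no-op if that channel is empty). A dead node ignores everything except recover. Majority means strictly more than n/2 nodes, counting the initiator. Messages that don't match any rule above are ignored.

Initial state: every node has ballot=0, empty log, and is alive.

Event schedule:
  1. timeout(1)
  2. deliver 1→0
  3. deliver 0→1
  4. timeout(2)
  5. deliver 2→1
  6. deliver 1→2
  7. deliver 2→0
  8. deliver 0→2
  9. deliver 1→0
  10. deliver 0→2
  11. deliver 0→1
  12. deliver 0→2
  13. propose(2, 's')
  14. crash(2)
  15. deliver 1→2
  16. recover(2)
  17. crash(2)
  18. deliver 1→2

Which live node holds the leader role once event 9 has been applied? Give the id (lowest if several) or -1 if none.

2

[1] timeout(1) → N1(cand b4 [-])
[2] deliver 1→0 → N0(foll b4 [-])
[3] deliver 0→1 → N1(lead b4 [-])
[4] timeout(2) → N2(cand b5 [-])
[5] deliver 2→1 → N1(foll b5 [-])
[6] deliver 1→2 → ∅
[7] deliver 2→0 → N0(foll b5 [-])
[8] deliver 0→2 → N2(lead b5 [-])
[9] deliver 1→0 → ∅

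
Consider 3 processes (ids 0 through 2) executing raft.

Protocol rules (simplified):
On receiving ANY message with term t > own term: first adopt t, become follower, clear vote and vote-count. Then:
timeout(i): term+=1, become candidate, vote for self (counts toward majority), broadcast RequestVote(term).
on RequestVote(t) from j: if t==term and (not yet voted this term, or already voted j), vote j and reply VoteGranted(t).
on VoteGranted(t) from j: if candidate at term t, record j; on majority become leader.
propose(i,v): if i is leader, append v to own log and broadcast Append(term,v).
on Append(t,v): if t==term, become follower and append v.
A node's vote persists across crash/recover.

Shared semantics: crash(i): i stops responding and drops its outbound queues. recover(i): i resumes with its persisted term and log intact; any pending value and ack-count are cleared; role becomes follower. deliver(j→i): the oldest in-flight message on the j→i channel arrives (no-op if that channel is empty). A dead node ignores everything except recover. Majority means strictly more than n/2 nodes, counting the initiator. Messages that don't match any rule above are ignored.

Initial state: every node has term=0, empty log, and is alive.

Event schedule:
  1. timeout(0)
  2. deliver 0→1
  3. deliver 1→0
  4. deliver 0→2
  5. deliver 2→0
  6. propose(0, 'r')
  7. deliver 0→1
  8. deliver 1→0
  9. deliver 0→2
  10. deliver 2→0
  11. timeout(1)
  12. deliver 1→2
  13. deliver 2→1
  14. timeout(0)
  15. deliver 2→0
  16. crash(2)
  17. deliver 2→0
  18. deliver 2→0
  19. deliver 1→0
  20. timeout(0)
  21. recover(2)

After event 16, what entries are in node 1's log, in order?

step 1 timeout(0): 0={cand,t=1,log=-}
step 2 deliver 0→1: 1={foll,t=1,log=-}
step 3 deliver 1→0: 0={lead,t=1,log=-}
step 4 deliver 0→2: 2={foll,t=1,log=-}
step 5 deliver 2→0: —
step 6 propose(0,'r'): 0={lead,t=1,log=r}
step 7 deliver 0→1: 1={foll,t=1,log=r}
step 8 deliver 1→0: —
step 9 deliver 0→2: 2={foll,t=1,log=r}
step 10 deliver 2→0: —
step 11 timeout(1): 1={cand,t=2,log=r}
step 12 deliver 1→2: 2={foll,t=2,log=r}
step 13 deliver 2→1: 1={lead,t=2,log=r}
step 14 timeout(0): 0={cand,t=2,log=r}
step 15 deliver 2→0: —
step 16 crash(2): 2={✗foll,t=2,log=r}

r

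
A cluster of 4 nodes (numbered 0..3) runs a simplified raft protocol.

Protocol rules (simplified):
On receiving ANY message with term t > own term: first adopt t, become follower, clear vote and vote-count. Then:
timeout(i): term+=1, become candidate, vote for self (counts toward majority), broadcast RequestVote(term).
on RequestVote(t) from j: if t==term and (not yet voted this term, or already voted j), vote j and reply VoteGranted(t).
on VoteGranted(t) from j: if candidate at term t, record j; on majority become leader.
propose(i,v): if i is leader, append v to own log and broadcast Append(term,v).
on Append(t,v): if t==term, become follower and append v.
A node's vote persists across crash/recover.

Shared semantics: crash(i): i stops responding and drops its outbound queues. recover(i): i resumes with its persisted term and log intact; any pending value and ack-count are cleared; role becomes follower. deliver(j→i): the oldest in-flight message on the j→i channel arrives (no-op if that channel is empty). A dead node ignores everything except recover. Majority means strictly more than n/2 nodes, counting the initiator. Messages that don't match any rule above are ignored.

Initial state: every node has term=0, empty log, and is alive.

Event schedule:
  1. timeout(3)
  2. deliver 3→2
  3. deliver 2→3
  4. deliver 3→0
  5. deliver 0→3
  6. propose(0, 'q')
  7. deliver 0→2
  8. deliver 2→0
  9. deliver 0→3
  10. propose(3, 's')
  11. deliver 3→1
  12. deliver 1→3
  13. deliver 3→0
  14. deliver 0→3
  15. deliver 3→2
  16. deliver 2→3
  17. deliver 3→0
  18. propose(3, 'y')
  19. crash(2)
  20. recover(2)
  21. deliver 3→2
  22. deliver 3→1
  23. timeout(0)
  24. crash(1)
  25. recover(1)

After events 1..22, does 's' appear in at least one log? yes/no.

yes

after 1 — timeout(3): n3:cand/t1/[-]
after 2 — deliver 3→2: n2:foll/t1/[-]
after 3 — deliver 2→3: ·
after 4 — deliver 3→0: n0:foll/t1/[-]
after 5 — deliver 0→3: n3:lead/t1/[-]
after 6 — propose(0,'q'): ·
after 7 — deliver 0→2: ·
after 8 — deliver 2→0: ·
after 9 — deliver 0→3: ·
after 10 — propose(3,'s'): n3:lead/t1/[s]
after 11 — deliver 3→1: n1:foll/t1/[-]
after 12 — deliver 1→3: ·
after 13 — deliver 3→0: n0:foll/t1/[s]
after 14 — deliver 0→3: ·
after 15 — deliver 3→2: n2:foll/t1/[s]
after 16 — deliver 2→3: ·
after 17 — deliver 3→0: ·
after 18 — propose(3,'y'): n3:lead/t1/[s,y]
after 19 — crash(2): n2:✗foll/t1/[s]
after 20 — recover(2): n2:foll/t1/[s]
after 21 — deliver 3→2: n2:foll/t1/[s,y]
after 22 — deliver 3→1: n1:foll/t1/[s]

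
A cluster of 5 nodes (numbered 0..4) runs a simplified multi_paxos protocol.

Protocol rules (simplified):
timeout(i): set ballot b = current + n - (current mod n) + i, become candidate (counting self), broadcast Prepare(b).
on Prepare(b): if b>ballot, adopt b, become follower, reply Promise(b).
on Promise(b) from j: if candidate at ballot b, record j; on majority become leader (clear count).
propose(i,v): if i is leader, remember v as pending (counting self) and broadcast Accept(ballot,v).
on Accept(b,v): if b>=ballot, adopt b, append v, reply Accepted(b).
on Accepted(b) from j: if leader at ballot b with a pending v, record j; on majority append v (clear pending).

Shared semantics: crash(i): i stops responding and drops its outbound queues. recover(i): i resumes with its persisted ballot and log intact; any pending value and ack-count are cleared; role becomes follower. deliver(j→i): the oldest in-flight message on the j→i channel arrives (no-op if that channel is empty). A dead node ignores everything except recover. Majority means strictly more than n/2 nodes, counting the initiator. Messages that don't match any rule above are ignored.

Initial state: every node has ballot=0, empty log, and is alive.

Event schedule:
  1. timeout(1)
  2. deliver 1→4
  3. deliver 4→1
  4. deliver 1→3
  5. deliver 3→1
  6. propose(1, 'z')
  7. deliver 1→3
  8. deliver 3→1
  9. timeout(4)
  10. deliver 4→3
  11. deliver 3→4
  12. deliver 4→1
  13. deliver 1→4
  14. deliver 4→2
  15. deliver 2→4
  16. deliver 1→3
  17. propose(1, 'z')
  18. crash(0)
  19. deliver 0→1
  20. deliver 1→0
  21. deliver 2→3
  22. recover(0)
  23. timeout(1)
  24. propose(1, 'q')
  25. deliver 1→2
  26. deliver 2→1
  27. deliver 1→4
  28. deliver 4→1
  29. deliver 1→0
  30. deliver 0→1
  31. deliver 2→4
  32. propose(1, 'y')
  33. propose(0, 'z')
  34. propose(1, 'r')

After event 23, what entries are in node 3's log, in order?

after 1 — timeout(1): n1:cand/b6/[-]
after 2 — deliver 1→4: n4:foll/b6/[-]
after 3 — deliver 4→1: ·
after 4 — deliver 1→3: n3:foll/b6/[-]
after 5 — deliver 3→1: n1:lead/b6/[-]
after 6 — propose(1,'z'): ·
after 7 — deliver 1→3: n3:foll/b6/[z]
after 8 — deliver 3→1: ·
after 9 — timeout(4): n4:cand/b14/[-]
after 10 — deliver 4→3: n3:foll/b14/[z]
after 11 — deliver 3→4: ·
after 12 — deliver 4→1: n1:foll/b14/[-]
after 13 — deliver 1→4: ·
after 14 — deliver 4→2: n2:foll/b14/[-]
after 15 — deliver 2→4: n4:lead/b14/[-]
after 16 — deliver 1→3: ·
after 17 — propose(1,'z'): ·
after 18 — crash(0): n0:✗foll/b0/[-]
after 19 — deliver 0→1: ·
after 20 — deliver 1→0: ·
after 21 — deliver 2→3: ·
after 22 — recover(0): n0:foll/b0/[-]
after 23 — timeout(1): n1:cand/b16/[-]

z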